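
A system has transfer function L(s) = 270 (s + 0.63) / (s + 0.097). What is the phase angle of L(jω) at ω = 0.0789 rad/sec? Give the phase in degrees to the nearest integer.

-32°

∠(j0.0789 + 0.63) = arctan(0.0789/0.63) = 7.14°
∠(j0.0789 + 0.097) = arctan(0.0789/0.097) = 39.12°
∠L(j0.0789) = 7.14° − 39.12° = -31.99°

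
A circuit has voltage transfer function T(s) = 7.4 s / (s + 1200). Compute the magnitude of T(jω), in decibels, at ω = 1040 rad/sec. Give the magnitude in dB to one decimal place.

13.7 dB

|j1040| = 1040
|j1040 + 1200| = √(1040² + 1200²) = 1588
|T(j1040)| = 7.4 × 1040 / 1588 = 4.8465
20 log₁₀(4.8465) = 13.71 dB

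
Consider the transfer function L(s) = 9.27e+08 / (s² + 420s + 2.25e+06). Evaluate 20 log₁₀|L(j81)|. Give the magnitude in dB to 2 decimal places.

|(j81)² + 420(j81) + 2.25e+06| = |2.2434e+06 + j34020| = 2.244e+06
|L(j81)| = 9.27e+08 / 2.244e+06 = 413.16
20 log₁₀(413.16) = 52.322 dB

52.32 dB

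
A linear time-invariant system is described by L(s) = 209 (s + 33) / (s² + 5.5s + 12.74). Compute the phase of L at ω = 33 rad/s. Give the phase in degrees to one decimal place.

∠(j33 + 33) = arctan(33/33) = 45.00°
∠[(j33)² + 5.5(j33) + 12.74] = ∠[-1076.3 + j181.5] = 170.43°
∠L(j33) = 45.00° − 170.43° = -125.43°

-125.4°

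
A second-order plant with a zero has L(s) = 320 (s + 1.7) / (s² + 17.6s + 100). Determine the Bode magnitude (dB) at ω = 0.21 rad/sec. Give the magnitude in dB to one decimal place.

|j0.21 + 1.7| = √(0.21² + 1.7²) = 1.713
|(j0.21)² + 17.6(j0.21) + 100| = |99.956 + j3.696| = 100
|L(j0.21)| = 320 × 1.713 / 100 = 5.48
20 log₁₀(5.48) = 14.78 dB

14.8 dB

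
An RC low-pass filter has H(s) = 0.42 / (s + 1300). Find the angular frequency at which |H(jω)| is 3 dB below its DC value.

1300 rad/s

For a single-pole low-pass, the −3 dB point is at the pole: ω = 1300 rad/s.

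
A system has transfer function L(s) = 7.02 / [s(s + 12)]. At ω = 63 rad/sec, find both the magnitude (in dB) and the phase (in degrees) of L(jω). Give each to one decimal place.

|j63 + 12| = √(63² + 12²) = 64.13
|j63| = 63
|L(j63)| = 7.02 / (64.13 × 63) = 0.0017375
20 log₁₀(0.0017375) = -55.20 dB
∠(j63 + 12) = arctan(63/12) = 79.22°
∠(j63) = 90.00°
∠L(j63) = − (79.22° + 90.00°) = -169.22°

|L| = -55.2 dB, ∠L = -169.2 deg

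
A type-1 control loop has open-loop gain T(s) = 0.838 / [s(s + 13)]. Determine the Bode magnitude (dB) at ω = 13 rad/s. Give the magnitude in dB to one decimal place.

-49.1 dB

|j13 + 13| = √(13² + 13²) = 18.38
|j13| = 13
|T(j13)| = 0.838 / (18.38 × 13) = 0.0035062
20 log₁₀(0.0035062) = -49.10 dB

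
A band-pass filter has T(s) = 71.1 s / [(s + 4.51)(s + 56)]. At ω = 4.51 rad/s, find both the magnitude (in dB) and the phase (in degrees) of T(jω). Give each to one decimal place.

|T| = -1.0 dB, ∠T = 40.4°

|j4.51| = 4.51
|j4.51 + 4.51| = √(4.51² + 4.51²) = 6.378
|j4.51 + 56| = √(4.51² + 56²) = 56.18
|T(j4.51)| = 71.1 × 4.51 / (6.378 × 56.18) = 0.89488
20 log₁₀(0.89488) = -0.96 dB
∠(j4.51) = 90.00°
∠(j4.51 + 4.51) = arctan(4.51/4.51) = 45.00°
∠(j4.51 + 56) = arctan(4.51/56) = 4.60°
∠T(j4.51) = 90.00° − (45.00° + 4.60°) = 40.40°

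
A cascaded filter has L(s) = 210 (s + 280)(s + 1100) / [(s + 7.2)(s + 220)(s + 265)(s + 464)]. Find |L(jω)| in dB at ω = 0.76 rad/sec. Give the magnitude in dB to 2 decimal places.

-9.62 dB

|j0.76 + 280| = √(0.76² + 280²) = 280
|j0.76 + 1100| = √(0.76² + 1100²) = 1100
|j0.76 + 7.2| = √(0.76² + 7.2²) = 7.24
|j0.76 + 220| = √(0.76² + 220²) = 220
|j0.76 + 265| = √(0.76² + 265²) = 265
|j0.76 + 464| = √(0.76² + 464²) = 464
|L(j0.76)| = 210 × 280 × 1100 / (7.24 × 220 × 265 × 464) = 0.33025
20 log₁₀(0.33025) = -9.623 dB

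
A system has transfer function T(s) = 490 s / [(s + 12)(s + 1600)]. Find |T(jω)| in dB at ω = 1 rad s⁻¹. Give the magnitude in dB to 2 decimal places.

|j1| = 1
|j1 + 12| = √(1² + 12²) = 12.04
|j1 + 1600| = √(1² + 1600²) = 1600
|T(j1)| = 490 × 1 / (12.04 × 1600) = 0.025433
20 log₁₀(0.025433) = -31.892 dB

-31.89 dB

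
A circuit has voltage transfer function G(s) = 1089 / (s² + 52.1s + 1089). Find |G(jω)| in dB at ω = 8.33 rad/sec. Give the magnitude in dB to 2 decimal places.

|(j8.33)² + 52.1(j8.33) + 1089| = |1019.6 + j433.99| = 1108
|G(j8.33)| = 1089 / 1108 = 0.98273
20 log₁₀(0.98273) = -0.151 dB

-0.15 dB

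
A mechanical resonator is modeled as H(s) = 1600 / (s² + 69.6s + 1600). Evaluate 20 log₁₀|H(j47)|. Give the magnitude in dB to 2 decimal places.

|(j47)² + 69.6(j47) + 1600| = |-609 + j3271.2| = 3327
|H(j47)| = 1600 / 3327 = 0.48086
20 log₁₀(0.48086) = -6.360 dB

-6.36 dB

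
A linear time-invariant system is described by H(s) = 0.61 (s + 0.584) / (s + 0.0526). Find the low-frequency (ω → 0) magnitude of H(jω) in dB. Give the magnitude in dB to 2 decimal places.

H(0) = 0.61 × 0.584 / 0.0526 = 6.7726
20 log₁₀(6.7726) = 16.615 dB

16.62 dB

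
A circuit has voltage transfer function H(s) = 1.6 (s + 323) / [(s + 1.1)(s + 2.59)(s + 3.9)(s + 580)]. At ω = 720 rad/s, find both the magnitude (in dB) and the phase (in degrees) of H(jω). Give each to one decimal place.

|j720 + 323| = √(720² + 323²) = 789.1
|j720 + 1.1| = √(720² + 1.1²) = 720
|j720 + 2.59| = √(720² + 2.59²) = 720
|j720 + 3.9| = √(720² + 3.9²) = 720
|j720 + 580| = √(720² + 580²) = 924.6
|H(j720)| = 1.6 × 789.1 / (720 × 720 × 720 × 924.6) = 3.6587e-09
20 log₁₀(3.6587e-09) = -168.73 dB
∠(j720 + 323) = arctan(720/323) = 65.84°
∠(j720 + 1.1) = arctan(720/1.1) = 89.91°
∠(j720 + 2.59) = arctan(720/2.59) = 89.79°
∠(j720 + 3.9) = arctan(720/3.9) = 89.69°
∠(j720 + 580) = arctan(720/580) = 51.15°
∠H(j720) = 65.84° − (89.91° + 89.79° + 89.69° + 51.15°) = -254.70°

|H| = -168.7 dB, ∠H = -254.7°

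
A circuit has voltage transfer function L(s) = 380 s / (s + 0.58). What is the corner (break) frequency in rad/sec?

The single real pole at s = −0.58 gives a corner at ω = 0.58 rad/sec.

0.58 rad/sec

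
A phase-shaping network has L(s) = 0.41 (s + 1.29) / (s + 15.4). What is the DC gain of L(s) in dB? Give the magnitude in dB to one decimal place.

L(0) = 0.41 × 1.29 / 15.4 = 0.034344
20 log₁₀(0.034344) = -29.28 dB

-29.3 dB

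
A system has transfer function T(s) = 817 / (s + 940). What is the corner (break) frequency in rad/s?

940 rad/s

The single real pole at s = −940 gives a corner at ω = 940 rad/s.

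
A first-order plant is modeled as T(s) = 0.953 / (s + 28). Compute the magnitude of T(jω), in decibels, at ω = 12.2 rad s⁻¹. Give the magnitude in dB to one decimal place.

-30.1 dB

|j12.2 + 28| = √(12.2² + 28²) = 30.54
|T(j12.2)| = 0.953 / 30.54 = 0.031202
20 log₁₀(0.031202) = -30.12 dB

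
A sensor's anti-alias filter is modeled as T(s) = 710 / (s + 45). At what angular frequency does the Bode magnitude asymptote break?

The single real pole at s = −45 gives a corner at ω = 45 rad/s.

45 rad/s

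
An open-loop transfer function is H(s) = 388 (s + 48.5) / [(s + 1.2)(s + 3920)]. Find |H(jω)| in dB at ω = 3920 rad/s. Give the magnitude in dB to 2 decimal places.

|j3920 + 48.5| = √(3920² + 48.5²) = 3920
|j3920 + 1.2| = √(3920² + 1.2²) = 3920
|j3920 + 3920| = √(3920² + 3920²) = 5544
|H(j3920)| = 388 × 3920 / (3920 × 5544) = 0.069994
20 log₁₀(0.069994) = -23.099 dB

-23.10 dB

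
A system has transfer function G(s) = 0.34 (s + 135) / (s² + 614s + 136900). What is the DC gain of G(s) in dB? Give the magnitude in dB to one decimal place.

G(0) = 0.34 × 135 / 136900 = 0.00033528
20 log₁₀(0.00033528) = -69.49 dB

-69.5 dB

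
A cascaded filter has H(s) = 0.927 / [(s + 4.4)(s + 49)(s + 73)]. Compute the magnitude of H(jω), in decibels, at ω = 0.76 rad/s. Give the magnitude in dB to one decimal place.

-84.7 dB

|j0.76 + 4.4| = √(0.76² + 4.4²) = 4.465
|j0.76 + 49| = √(0.76² + 49²) = 49.01
|j0.76 + 73| = √(0.76² + 73²) = 73
|H(j0.76)| = 0.927 / (4.465 × 49.01 × 73) = 5.8029e-05
20 log₁₀(5.8029e-05) = -84.73 dB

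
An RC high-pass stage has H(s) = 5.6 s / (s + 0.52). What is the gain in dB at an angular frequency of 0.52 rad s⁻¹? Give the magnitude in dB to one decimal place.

12.0 dB

|j0.52| = 0.52
|j0.52 + 0.52| = √(0.52² + 0.52²) = 0.7354
|H(j0.52)| = 5.6 × 0.52 / 0.7354 = 3.9598
20 log₁₀(3.9598) = 11.95 dB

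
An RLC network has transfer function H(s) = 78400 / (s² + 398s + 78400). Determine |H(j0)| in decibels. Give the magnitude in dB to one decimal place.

0.0 dB

H(0) = 78400 / 78400 = 1
20 log₁₀(1) = 0.00 dB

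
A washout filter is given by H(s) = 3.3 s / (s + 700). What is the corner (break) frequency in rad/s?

700 rad/s

The single real pole at s = −700 gives a corner at ω = 700 rad/s.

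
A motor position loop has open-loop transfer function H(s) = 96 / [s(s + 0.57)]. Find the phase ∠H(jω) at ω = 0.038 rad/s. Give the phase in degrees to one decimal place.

∠(j0.038 + 0.57) = arctan(0.038/0.57) = 3.81°
∠(j0.038) = 90.00°
∠H(j0.038) = − (3.81° + 90.00°) = -93.81°

-93.8°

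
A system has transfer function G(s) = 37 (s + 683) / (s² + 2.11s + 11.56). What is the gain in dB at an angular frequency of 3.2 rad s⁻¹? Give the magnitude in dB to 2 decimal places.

71.30 dB

|j3.2 + 683| = √(3.2² + 683²) = 683
|(j3.2)² + 2.11(j3.2) + 11.56| = |1.32 + j6.752| = 6.88
|G(j3.2)| = 37 × 683 / 6.88 = 3673.2
20 log₁₀(3673.2) = 71.301 dB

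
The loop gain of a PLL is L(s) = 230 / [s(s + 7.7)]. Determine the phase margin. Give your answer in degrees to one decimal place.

Gain crossover: |L(jω)| = 1 at ω ≈ 14.2 rad/s.
∠L(j14.2) = −90° − arctan(14.2/7.7) ≈ -151.57°
PM = 180° + (-151.57°) = 28.43°

28.4 deg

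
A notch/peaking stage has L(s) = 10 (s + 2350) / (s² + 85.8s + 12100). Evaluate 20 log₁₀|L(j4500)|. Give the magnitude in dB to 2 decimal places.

-52.01 dB

|j4500 + 2350| = √(4500² + 2350²) = 5077
|(j4500)² + 85.8(j4500) + 12100| = |-2.0238e+07 + j3.861e+05| = 2.024e+07
|L(j4500)| = 10 × 5077 / 2.024e+07 = 0.002508
20 log₁₀(0.002508) = -52.013 dB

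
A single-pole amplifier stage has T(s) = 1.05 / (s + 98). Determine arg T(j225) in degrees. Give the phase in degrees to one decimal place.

∠(j225 + 98) = arctan(225/98) = 66.46°
∠T(j225) = −66.46° = -66.46°

-66.5°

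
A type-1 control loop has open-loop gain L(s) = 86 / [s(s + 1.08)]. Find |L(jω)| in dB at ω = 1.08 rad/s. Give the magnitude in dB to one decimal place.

34.3 dB

|j1.08 + 1.08| = √(1.08² + 1.08²) = 1.527
|j1.08| = 1.08
|L(j1.08)| = 86 / (1.527 × 1.08) = 52.136
20 log₁₀(52.136) = 34.34 dB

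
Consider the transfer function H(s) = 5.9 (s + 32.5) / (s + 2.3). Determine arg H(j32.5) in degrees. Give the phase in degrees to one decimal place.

-41.0°

∠(j32.5 + 32.5) = arctan(32.5/32.5) = 45.00°
∠(j32.5 + 2.3) = arctan(32.5/2.3) = 85.95°
∠H(j32.5) = 45.00° − 85.95° = -40.95°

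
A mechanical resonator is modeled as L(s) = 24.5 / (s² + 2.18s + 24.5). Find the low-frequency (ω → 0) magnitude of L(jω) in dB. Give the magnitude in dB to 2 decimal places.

0.00 dB

L(0) = 24.5 / 24.5 = 1
20 log₁₀(1) = 0.000 dB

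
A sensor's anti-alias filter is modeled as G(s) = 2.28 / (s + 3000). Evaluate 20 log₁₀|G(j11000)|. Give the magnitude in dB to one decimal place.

-74.0 dB

|j11000 + 3000| = √(11000² + 3000²) = 1.14e+04
|G(j11000)| = 2.28 / 1.14e+04 = 0.00019997
20 log₁₀(0.00019997) = -73.98 dB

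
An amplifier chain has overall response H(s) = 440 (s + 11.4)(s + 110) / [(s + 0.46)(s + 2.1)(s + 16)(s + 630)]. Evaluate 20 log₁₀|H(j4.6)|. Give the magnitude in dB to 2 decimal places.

7.71 dB

|j4.6 + 11.4| = √(4.6² + 11.4²) = 12.29
|j4.6 + 110| = √(4.6² + 110²) = 110.1
|j4.6 + 0.46| = √(4.6² + 0.46²) = 4.623
|j4.6 + 2.1| = √(4.6² + 2.1²) = 5.057
|j4.6 + 16| = √(4.6² + 16²) = 16.65
|j4.6 + 630| = √(4.6² + 630²) = 630
|H(j4.6)| = 440 × 12.29 × 110.1 / (4.623 × 5.057 × 16.65 × 630) = 2.4288
20 log₁₀(2.4288) = 7.708 dB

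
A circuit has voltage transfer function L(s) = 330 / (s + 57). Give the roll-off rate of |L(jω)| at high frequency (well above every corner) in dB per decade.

With 0 zeros and 1 pole, the high-frequency asymptotic slope is 20 × (0 − 1) = -20 dB/decade.

-20 dB/decade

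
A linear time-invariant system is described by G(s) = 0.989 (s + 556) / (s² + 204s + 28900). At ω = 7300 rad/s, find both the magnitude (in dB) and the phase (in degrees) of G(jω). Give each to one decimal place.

|G| = -77.3 dB, ∠G = -92.8°

|j7300 + 556| = √(7300² + 556²) = 7321
|(j7300)² + 204(j7300) + 28900| = |-5.3261e+07 + j1.4892e+06| = 5.328e+07
|G(j7300)| = 0.989 × 7321 / 5.328e+07 = 0.00013589
20 log₁₀(0.00013589) = -77.34 dB
∠(j7300 + 556) = arctan(7300/556) = 85.64°
∠[(j7300)² + 204(j7300) + 28900] = ∠[-5.3261e+07 + j1.4892e+06] = 178.40°
∠G(j7300) = 85.64° − 178.40° = -92.75°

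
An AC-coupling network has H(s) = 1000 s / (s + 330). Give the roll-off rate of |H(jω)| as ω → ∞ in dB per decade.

0 dB/decade

With 1 zero and 1 pole, the high-frequency asymptotic slope is 20 × (1 − 1) = 0 dB/decade.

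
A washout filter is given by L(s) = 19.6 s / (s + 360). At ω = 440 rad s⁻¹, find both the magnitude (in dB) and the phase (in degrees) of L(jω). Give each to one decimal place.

|L| = 23.6 dB, ∠L = 39.3°

|j440| = 440
|j440 + 360| = √(440² + 360²) = 568.5
|L(j440)| = 19.6 × 440 / 568.5 = 15.17
20 log₁₀(15.17) = 23.62 dB
∠(j440) = 90.00°
∠(j440 + 360) = arctan(440/360) = 50.71°
∠L(j440) = 90.00° − 50.71° = 39.29°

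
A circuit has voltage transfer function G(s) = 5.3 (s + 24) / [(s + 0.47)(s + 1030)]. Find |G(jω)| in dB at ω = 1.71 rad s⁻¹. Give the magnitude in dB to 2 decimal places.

-23.12 dB

|j1.71 + 24| = √(1.71² + 24²) = 24.06
|j1.71 + 0.47| = √(1.71² + 0.47²) = 1.773
|j1.71 + 1030| = √(1.71² + 1030²) = 1030
|G(j1.71)| = 5.3 × 24.06 / (1.773 × 1030) = 0.069813
20 log₁₀(0.069813) = -23.121 dB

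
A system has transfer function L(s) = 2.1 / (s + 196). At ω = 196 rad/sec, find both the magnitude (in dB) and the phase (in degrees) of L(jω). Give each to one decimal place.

|L| = -42.4 dB, ∠L = -45.0°

|j196 + 196| = √(196² + 196²) = 277.2
|L(j196)| = 2.1 / 277.2 = 0.0075761
20 log₁₀(0.0075761) = -42.41 dB
∠(j196 + 196) = arctan(196/196) = 45.00°
∠L(j196) = −45.00° = -45.00°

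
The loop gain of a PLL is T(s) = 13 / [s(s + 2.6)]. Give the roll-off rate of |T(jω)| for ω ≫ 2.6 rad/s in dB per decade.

With 0 zeros and 2 poles, the high-frequency asymptotic slope is 20 × (0 − 2) = -40 dB/decade.

-40 dB/decade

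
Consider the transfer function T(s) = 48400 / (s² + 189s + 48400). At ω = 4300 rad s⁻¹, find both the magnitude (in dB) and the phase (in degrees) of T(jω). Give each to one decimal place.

|T| = -51.6 dB, ∠T = -177.5 deg

|(j4300)² + 189(j4300) + 48400| = |-1.8442e+07 + j8.127e+05| = 1.846e+07
|T(j4300)| = 48400 / 1.846e+07 = 0.002622
20 log₁₀(0.002622) = -51.63 dB
∠[(j4300)² + 189(j4300) + 48400] = ∠[-1.8442e+07 + j8.127e+05] = 177.48°
∠T(j4300) = −177.48° = -177.48°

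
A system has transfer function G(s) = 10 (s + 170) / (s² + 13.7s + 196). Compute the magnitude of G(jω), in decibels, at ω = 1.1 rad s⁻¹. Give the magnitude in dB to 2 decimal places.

|j1.1 + 170| = √(1.1² + 170²) = 170
|(j1.1)² + 13.7(j1.1) + 196| = |194.79 + j15.07| = 195.4
|G(j1.1)| = 10 × 170 / 195.4 = 8.7015
20 log₁₀(8.7015) = 18.792 dB

18.79 dB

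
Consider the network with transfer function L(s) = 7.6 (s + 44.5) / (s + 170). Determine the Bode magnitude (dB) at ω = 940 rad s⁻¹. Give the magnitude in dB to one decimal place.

|j940 + 44.5| = √(940² + 44.5²) = 941.1
|j940 + 170| = √(940² + 170²) = 955.2
|L(j940)| = 7.6 × 941.1 / 955.2 = 7.4871
20 log₁₀(7.4871) = 17.49 dB

17.5 dB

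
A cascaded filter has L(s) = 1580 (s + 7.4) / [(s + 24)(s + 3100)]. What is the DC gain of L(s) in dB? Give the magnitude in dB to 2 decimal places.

L(0) = 1580 × 7.4 / (24 × 3100) = 0.15715
20 log₁₀(0.15715) = -16.074 dB

-16.07 dB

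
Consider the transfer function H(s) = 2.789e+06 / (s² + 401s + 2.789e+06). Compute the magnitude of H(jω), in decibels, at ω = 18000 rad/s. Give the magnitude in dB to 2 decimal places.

-41.23 dB

|(j18000)² + 401(j18000) + 2.789e+06| = |-3.2121e+08 + j7.218e+06| = 3.213e+08
|H(j18000)| = 2.789e+06 / 3.213e+08 = 0.0086806
20 log₁₀(0.0086806) = -41.229 dB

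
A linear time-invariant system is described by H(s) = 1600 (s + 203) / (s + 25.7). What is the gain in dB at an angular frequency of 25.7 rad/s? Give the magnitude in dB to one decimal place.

|j25.7 + 203| = √(25.7² + 203²) = 204.6
|j25.7 + 25.7| = √(25.7² + 25.7²) = 36.35
|H(j25.7)| = 1600 × 204.6 / 36.35 = 9007.8
20 log₁₀(9007.8) = 79.09 dB

79.1 dB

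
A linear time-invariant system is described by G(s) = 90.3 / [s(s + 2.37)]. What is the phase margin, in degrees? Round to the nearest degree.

14°

Gain crossover: |G(jω)| = 1 at ω ≈ 9.36 rad/s.
∠G(j9.36) = −90° − arctan(9.36/2.37) ≈ -165.79°
PM = 180° + (-165.79°) = 14.21°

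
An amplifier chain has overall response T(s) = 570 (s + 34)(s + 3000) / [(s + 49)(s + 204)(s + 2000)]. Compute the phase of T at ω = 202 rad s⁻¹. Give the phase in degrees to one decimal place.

-42.6 deg

∠(j202 + 34) = arctan(202/34) = 80.45°
∠(j202 + 3000) = arctan(202/3000) = 3.85°
∠(j202 + 49) = arctan(202/49) = 76.36°
∠(j202 + 204) = arctan(202/204) = 44.72°
∠(j202 + 2000) = arctan(202/2000) = 5.77°
∠T(j202) = 80.45° + 3.85° − (76.36° + 44.72° + 5.77°) = -42.55°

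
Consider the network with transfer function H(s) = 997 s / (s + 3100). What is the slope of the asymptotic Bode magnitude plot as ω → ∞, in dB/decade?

0 dB/decade

With 1 zero and 1 pole, the high-frequency asymptotic slope is 20 × (1 − 1) = 0 dB/decade.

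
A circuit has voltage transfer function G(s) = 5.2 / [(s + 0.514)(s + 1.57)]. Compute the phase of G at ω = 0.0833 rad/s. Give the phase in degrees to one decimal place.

-12.2°

∠(j0.0833 + 0.514) = arctan(0.0833/0.514) = 9.21°
∠(j0.0833 + 1.57) = arctan(0.0833/1.57) = 3.04°
∠G(j0.0833) = − (9.21° + 3.04°) = -12.24°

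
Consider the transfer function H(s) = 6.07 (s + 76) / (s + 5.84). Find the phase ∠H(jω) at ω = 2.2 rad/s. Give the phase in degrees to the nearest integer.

-19°

∠(j2.2 + 76) = arctan(2.2/76) = 1.66°
∠(j2.2 + 5.84) = arctan(2.2/5.84) = 20.64°
∠H(j2.2) = 1.66° − 20.64° = -18.98°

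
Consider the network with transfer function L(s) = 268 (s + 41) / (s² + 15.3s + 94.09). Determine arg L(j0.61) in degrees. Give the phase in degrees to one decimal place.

-4.8°

∠(j0.61 + 41) = arctan(0.61/41) = 0.85°
∠[(j0.61)² + 15.3(j0.61) + 94.09] = ∠[93.718 + j9.333] = 5.69°
∠L(j0.61) = 0.85° − 5.69° = -4.83°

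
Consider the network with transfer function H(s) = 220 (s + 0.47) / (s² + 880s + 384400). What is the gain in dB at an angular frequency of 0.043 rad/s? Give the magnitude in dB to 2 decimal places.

|j0.043 + 0.47| = √(0.043² + 0.47²) = 0.472
|(j0.043)² + 880(j0.043) + 384400| = |3.844e+05 + j37.84| = 3.844e+05
|H(j0.043)| = 220 × 0.472 / 3.844e+05 = 0.00027011
20 log₁₀(0.00027011) = -71.369 dB

-71.37 dB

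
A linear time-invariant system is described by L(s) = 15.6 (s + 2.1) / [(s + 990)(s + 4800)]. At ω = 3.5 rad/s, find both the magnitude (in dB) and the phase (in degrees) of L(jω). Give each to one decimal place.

|L| = -97.5 dB, ∠L = 58.8°

|j3.5 + 2.1| = √(3.5² + 2.1²) = 4.082
|j3.5 + 990| = √(3.5² + 990²) = 990
|j3.5 + 4800| = √(3.5² + 4800²) = 4800
|L(j3.5)| = 15.6 × 4.082 / (990 × 4800) = 1.3399e-05
20 log₁₀(1.3399e-05) = -97.46 dB
∠(j3.5 + 2.1) = arctan(3.5/2.1) = 59.04°
∠(j3.5 + 990) = arctan(3.5/990) = 0.20°
∠(j3.5 + 4800) = arctan(3.5/4800) = 0.04°
∠L(j3.5) = 59.04° − (0.20° + 0.04°) = 58.79°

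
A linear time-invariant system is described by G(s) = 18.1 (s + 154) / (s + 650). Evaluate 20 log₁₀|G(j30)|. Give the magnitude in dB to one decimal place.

|j30 + 154| = √(30² + 154²) = 156.9
|j30 + 650| = √(30² + 650²) = 650.7
|G(j30)| = 18.1 × 156.9 / 650.7 = 4.3643
20 log₁₀(4.3643) = 12.80 dB

12.8 dB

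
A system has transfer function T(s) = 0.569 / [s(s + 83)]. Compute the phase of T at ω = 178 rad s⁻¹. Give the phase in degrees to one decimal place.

∠(j178 + 83) = arctan(178/83) = 65.00°
∠(j178) = 90.00°
∠T(j178) = − (65.00° + 90.00°) = -155.00°

-155.0 deg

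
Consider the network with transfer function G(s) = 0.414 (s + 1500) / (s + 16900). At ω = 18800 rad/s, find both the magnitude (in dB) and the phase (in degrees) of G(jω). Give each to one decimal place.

|j18800 + 1500| = √(18800² + 1500²) = 1.886e+04
|j18800 + 16900| = √(18800² + 16900²) = 2.528e+04
|G(j18800)| = 0.414 × 1.886e+04 / 2.528e+04 = 0.30887
20 log₁₀(0.30887) = -10.20 dB
∠(j18800 + 1500) = arctan(18800/1500) = 85.44°
∠(j18800 + 16900) = arctan(18800/16900) = 48.05°
∠G(j18800) = 85.44° − 48.05° = 37.39°

|G| = -10.2 dB, ∠G = 37.4 deg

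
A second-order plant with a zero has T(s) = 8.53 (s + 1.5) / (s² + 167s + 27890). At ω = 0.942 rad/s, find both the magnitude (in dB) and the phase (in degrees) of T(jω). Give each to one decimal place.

|j0.942 + 1.5| = √(0.942² + 1.5²) = 1.771
|(j0.942)² + 167(j0.942) + 27890| = |27889 + j157.31| = 2.789e+04
|T(j0.942)| = 8.53 × 1.771 / 2.789e+04 = 0.00054174
20 log₁₀(0.00054174) = -65.32 dB
∠(j0.942 + 1.5) = arctan(0.942/1.5) = 32.13°
∠[(j0.942)² + 167(j0.942) + 27890] = ∠[27889 + j157.31] = 0.32°
∠T(j0.942) = 32.13° − 0.32° = 31.81°

|T| = -65.3 dB, ∠T = 31.8 deg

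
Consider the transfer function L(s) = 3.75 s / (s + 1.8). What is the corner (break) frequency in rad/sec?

The single real pole at s = −1.8 gives a corner at ω = 1.8 rad/sec.

1.8 rad/sec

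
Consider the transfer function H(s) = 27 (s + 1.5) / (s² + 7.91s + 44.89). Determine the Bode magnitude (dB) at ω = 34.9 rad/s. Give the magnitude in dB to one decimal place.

-2.1 dB

|j34.9 + 1.5| = √(34.9² + 1.5²) = 34.93
|(j34.9)² + 7.91(j34.9) + 44.89| = |-1173.1 + j276.06| = 1205
|H(j34.9)| = 27 × 34.93 / 1205 = 0.78261
20 log₁₀(0.78261) = -2.13 dB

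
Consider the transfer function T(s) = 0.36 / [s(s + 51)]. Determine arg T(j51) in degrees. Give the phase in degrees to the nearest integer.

∠(j51 + 51) = arctan(51/51) = 45.00°
∠(j51) = 90.00°
∠T(j51) = − (45.00° + 90.00°) = -135.00°

-135°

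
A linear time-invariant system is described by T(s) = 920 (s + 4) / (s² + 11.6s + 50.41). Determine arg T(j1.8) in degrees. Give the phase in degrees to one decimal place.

0.4°

∠(j1.8 + 4) = arctan(1.8/4) = 24.23°
∠[(j1.8)² + 11.6(j1.8) + 50.41] = ∠[47.17 + j20.88] = 23.88°
∠T(j1.8) = 24.23° − 23.88° = 0.35°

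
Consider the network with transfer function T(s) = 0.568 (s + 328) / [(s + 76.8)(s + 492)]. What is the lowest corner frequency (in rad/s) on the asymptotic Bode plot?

76.8 rad/s

Break frequencies occur at each pole and zero magnitude: 76.8 rad/s, 328 rad/s, 492 rad/s.
The lowest is 76.8 rad/s.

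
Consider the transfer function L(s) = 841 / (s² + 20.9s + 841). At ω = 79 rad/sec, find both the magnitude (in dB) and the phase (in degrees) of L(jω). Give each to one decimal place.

|L| = -16.5 dB, ∠L = -163.0°

|(j79)² + 20.9(j79) + 841| = |-5400 + j1651.1| = 5647
|L(j79)| = 841 / 5647 = 0.14893
20 log₁₀(0.14893) = -16.54 dB
∠[(j79)² + 20.9(j79) + 841] = ∠[-5400 + j1651.1] = 163.00°
∠L(j79) = −163.00° = -163.00°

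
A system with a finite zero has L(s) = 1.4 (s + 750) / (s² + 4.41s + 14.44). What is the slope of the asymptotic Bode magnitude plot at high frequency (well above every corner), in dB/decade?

With 1 zero and 2 poles, the high-frequency asymptotic slope is 20 × (1 − 2) = -20 dB/decade.

-20 dB/decade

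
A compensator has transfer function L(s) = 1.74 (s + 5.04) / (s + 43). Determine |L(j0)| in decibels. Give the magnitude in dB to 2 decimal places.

L(0) = 1.74 × 5.04 / 43 = 0.20394
20 log₁₀(0.20394) = -13.810 dB

-13.81 dB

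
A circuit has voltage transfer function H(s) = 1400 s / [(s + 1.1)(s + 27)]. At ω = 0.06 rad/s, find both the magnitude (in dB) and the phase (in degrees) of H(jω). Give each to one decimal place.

|j0.06| = 0.06
|j0.06 + 1.1| = √(0.06² + 1.1²) = 1.102
|j0.06 + 27| = √(0.06² + 27²) = 27
|H(j0.06)| = 1400 × 0.06 / (1.102 × 27) = 2.8241
20 log₁₀(2.8241) = 9.02 dB
∠(j0.06) = 90.00°
∠(j0.06 + 1.1) = arctan(0.06/1.1) = 3.12°
∠(j0.06 + 27) = arctan(0.06/27) = 0.13°
∠H(j0.06) = 90.00° − (3.12° + 0.13°) = 86.75°

|H| = 9.0 dB, ∠H = 86.8°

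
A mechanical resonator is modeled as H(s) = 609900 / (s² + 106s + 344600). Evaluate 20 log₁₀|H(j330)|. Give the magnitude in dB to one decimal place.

|(j330)² + 106(j330) + 344600| = |2.357e+05 + j34980| = 2.383e+05
|H(j330)| = 609900 / 2.383e+05 = 2.5596
20 log₁₀(2.5596) = 8.16 dB

8.2 dB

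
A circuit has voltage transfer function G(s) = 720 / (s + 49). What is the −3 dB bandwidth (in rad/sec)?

49 rad/sec

For a single-pole low-pass, the −3 dB point is at the pole: ω = 49 rad/sec.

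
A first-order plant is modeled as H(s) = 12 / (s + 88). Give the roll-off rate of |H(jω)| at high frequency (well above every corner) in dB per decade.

With 0 zeros and 1 pole, the high-frequency asymptotic slope is 20 × (0 − 1) = -20 dB/decade.

-20 dB/decade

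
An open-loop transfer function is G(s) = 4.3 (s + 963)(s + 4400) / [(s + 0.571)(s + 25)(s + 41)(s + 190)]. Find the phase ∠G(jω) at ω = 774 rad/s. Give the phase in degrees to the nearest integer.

-293°

∠(j774 + 963) = arctan(774/963) = 38.79°
∠(j774 + 4400) = arctan(774/4400) = 9.98°
∠(j774 + 0.571) = arctan(774/0.571) = 89.96°
∠(j774 + 25) = arctan(774/25) = 88.15°
∠(j774 + 41) = arctan(774/41) = 86.97°
∠(j774 + 190) = arctan(774/190) = 76.21°
∠G(j774) = 38.79° + 9.98° − (89.96° + 88.15° + 86.97° + 76.21°) = -292.52°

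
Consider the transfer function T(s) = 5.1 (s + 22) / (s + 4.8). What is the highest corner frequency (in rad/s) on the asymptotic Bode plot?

Break frequencies occur at each pole and zero magnitude: 4.8 rad/s, 22 rad/s.
The highest is 22 rad/s.

22 rad/s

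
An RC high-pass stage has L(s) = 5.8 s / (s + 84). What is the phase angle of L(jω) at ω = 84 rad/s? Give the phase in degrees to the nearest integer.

45°

∠(j84) = 90.00°
∠(j84 + 84) = arctan(84/84) = 45.00°
∠L(j84) = 90.00° − 45.00° = 45.00°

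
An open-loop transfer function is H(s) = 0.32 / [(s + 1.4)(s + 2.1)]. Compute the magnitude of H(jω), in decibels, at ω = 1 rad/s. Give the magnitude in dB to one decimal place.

-21.9 dB

|j1 + 1.4| = √(1² + 1.4²) = 1.72
|j1 + 2.1| = √(1² + 2.1²) = 2.326
|H(j1)| = 0.32 / (1.72 × 2.326) = 0.079966
20 log₁₀(0.079966) = -21.94 dB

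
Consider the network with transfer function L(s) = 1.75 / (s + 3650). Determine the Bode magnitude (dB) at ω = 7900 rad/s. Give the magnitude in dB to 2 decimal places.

|j7900 + 3650| = √(7900² + 3650²) = 8702
|L(j7900)| = 1.75 / 8702 = 0.00020109
20 log₁₀(0.00020109) = -73.932 dB

-73.93 dB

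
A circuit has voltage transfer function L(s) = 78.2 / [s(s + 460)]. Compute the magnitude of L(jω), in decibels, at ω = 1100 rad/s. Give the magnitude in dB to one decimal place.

|j1100 + 460| = √(1100² + 460²) = 1192
|j1100| = 1100
|L(j1100)| = 78.2 / (1192 × 1100) = 5.9625e-05
20 log₁₀(5.9625e-05) = -84.49 dB

-84.5 dB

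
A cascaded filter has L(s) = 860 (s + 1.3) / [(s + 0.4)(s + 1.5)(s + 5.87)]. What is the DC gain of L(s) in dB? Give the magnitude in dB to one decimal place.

L(0) = 860 × 1.3 / (0.4 × 1.5 × 5.87) = 317.43
20 log₁₀(317.43) = 50.03 dB

50.0 dB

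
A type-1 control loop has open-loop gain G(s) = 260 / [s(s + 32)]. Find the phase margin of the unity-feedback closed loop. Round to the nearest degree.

Gain crossover: |G(jω)| = 1 at ω ≈ 7.89 rad/sec.
∠G(j7.89) = −90° − arctan(7.89/32) ≈ -103.85°
PM = 180° + (-103.85°) = 76.15°

76°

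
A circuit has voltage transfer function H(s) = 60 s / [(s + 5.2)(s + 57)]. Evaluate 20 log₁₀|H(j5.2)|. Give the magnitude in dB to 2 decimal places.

-2.60 dB

|j5.2| = 5.2
|j5.2 + 5.2| = √(5.2² + 5.2²) = 7.354
|j5.2 + 57| = √(5.2² + 57²) = 57.24
|H(j5.2)| = 60 × 5.2 / (7.354 × 57.24) = 0.74124
20 log₁₀(0.74124) = -2.601 dB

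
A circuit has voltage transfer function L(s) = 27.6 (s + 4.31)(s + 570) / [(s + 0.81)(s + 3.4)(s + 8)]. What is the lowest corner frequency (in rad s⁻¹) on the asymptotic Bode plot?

0.81 rad s⁻¹

Break frequencies occur at each pole and zero magnitude: 0.81 rad s⁻¹, 3.4 rad s⁻¹, 4.31 rad s⁻¹, 8 rad s⁻¹, 570 rad s⁻¹.
The lowest is 0.81 rad s⁻¹.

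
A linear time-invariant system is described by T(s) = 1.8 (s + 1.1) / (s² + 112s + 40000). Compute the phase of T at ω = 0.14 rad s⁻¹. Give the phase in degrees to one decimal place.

7.2 deg

∠(j0.14 + 1.1) = arctan(0.14/1.1) = 7.25°
∠[(j0.14)² + 112(j0.14) + 40000] = ∠[40000 + j15.68] = 0.02°
∠T(j0.14) = 7.25° − 0.02° = 7.23°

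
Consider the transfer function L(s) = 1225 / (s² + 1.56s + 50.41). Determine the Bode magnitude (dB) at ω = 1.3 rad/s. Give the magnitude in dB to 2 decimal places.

28.00 dB

|(j1.3)² + 1.56(j1.3) + 50.41| = |48.72 + j2.028| = 48.76
|L(j1.3)| = 1225 / 48.76 = 25.122
20 log₁₀(25.122) = 28.001 dB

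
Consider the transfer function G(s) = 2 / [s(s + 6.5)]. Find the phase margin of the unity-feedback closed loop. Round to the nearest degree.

87°

Gain crossover: |G(jω)| = 1 at ω ≈ 0.307 rad s⁻¹.
∠G(j0.307) = −90° − arctan(0.307/6.5) ≈ -92.71°
PM = 180° + (-92.71°) = 87.29°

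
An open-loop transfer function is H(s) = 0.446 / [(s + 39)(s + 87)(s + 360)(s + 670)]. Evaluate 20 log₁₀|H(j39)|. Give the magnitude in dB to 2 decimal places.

-189.14 dB

|j39 + 39| = √(39² + 39²) = 55.15
|j39 + 87| = √(39² + 87²) = 95.34
|j39 + 360| = √(39² + 360²) = 362.1
|j39 + 670| = √(39² + 670²) = 671.1
|H(j39)| = 0.446 / (55.15 × 95.34 × 362.1 × 671.1) = 3.49e-10
20 log₁₀(3.49e-10) = -189.143 dB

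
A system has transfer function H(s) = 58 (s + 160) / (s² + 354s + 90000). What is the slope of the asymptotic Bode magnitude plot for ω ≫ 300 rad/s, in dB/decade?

With 1 zero and 2 poles, the high-frequency asymptotic slope is 20 × (1 − 2) = -20 dB/decade.

-20 dB/decade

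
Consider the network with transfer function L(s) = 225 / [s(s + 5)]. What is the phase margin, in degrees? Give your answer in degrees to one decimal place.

Gain crossover: |L(jω)| = 1 at ω ≈ 14.6 rad/s.
∠L(j14.6) = −90° − arctan(14.6/5) ≈ -161.08°
PM = 180° + (-161.08°) = 18.92°

18.9°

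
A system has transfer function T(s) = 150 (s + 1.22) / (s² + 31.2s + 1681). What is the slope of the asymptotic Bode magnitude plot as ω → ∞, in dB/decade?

With 1 zero and 2 poles, the high-frequency asymptotic slope is 20 × (1 − 2) = -20 dB/decade.

-20 dB/decade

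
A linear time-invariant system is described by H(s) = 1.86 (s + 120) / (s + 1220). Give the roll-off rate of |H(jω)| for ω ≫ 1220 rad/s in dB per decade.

0 dB/decade

With 1 zero and 1 pole, the high-frequency asymptotic slope is 20 × (1 − 1) = 0 dB/decade.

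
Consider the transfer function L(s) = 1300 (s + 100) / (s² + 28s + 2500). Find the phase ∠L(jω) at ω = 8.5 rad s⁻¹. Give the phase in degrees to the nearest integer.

∠(j8.5 + 100) = arctan(8.5/100) = 4.86°
∠[(j8.5)² + 28(j8.5) + 2500] = ∠[2427.8 + j238] = 5.60°
∠L(j8.5) = 4.86° − 5.60° = -0.74°

-1°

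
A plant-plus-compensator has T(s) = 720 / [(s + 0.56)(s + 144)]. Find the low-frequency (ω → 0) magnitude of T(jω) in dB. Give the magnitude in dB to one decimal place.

19.0 dB

T(0) = 720 / (0.56 × 144) = 8.9286
20 log₁₀(8.9286) = 19.02 dB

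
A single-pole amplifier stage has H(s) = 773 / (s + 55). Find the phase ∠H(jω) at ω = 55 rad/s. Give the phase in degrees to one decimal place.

-45.0 deg

∠(j55 + 55) = arctan(55/55) = 45.00°
∠H(j55) = −45.00° = -45.00°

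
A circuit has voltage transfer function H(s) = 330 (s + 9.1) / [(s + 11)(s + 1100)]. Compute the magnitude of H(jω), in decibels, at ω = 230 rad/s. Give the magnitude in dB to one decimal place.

|j230 + 9.1| = √(230² + 9.1²) = 230.2
|j230 + 11| = √(230² + 11²) = 230.3
|j230 + 1100| = √(230² + 1100²) = 1124
|H(j230)| = 330 × 230.2 / (230.3 × 1124) = 0.29354
20 log₁₀(0.29354) = -10.65 dB

-10.6 dB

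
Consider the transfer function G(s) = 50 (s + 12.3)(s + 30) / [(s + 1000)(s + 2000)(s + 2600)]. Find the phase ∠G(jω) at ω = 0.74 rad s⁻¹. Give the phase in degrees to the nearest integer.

∠(j0.74 + 12.3) = arctan(0.74/12.3) = 3.44°
∠(j0.74 + 30) = arctan(0.74/30) = 1.41°
∠(j0.74 + 1000) = arctan(0.74/1000) = 0.04°
∠(j0.74 + 2000) = arctan(0.74/2000) = 0.02°
∠(j0.74 + 2600) = arctan(0.74/2600) = 0.02°
∠G(j0.74) = 3.44° + 1.41° − (0.04° + 0.02° + 0.02°) = 4.78°

5 deg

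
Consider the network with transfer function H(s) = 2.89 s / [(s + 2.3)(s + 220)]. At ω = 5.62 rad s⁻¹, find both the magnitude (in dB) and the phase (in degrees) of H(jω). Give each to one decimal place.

|j5.62| = 5.62
|j5.62 + 2.3| = √(5.62² + 2.3²) = 6.072
|j5.62 + 220| = √(5.62² + 220²) = 220.1
|H(j5.62)| = 2.89 × 5.62 / (6.072 × 220.1) = 0.012154
20 log₁₀(0.012154) = -38.31 dB
∠(j5.62) = 90.00°
∠(j5.62 + 2.3) = arctan(5.62/2.3) = 67.74°
∠(j5.62 + 220) = arctan(5.62/220) = 1.46°
∠H(j5.62) = 90.00° − (67.74° + 1.46°) = 20.79°

|H| = -38.3 dB, ∠H = 20.8°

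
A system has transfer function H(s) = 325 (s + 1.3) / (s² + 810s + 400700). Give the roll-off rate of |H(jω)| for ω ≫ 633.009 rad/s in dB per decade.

With 1 zero and 2 poles, the high-frequency asymptotic slope is 20 × (1 − 2) = -20 dB/decade.

-20 dB/decade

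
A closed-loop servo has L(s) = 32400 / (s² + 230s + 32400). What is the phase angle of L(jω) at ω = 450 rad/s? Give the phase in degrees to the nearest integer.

-149°

∠[(j450)² + 230(j450) + 32400] = ∠[-1.701e+05 + j1.035e+05] = 148.68°
∠L(j450) = −148.68° = -148.68°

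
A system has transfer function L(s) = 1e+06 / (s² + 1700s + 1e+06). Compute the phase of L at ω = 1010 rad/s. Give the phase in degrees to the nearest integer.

-91°

∠[(j1010)² + 1700(j1010) + 1e+06] = ∠[-20100 + j1.717e+06] = 90.67°
∠L(j1010) = −90.67° = -90.67°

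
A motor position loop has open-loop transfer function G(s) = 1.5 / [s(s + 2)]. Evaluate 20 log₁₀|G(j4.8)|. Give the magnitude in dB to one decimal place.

-24.4 dB

|j4.8 + 2| = √(4.8² + 2²) = 5.2
|j4.8| = 4.8
|G(j4.8)| = 1.5 / (5.2 × 4.8) = 0.060096
20 log₁₀(0.060096) = -24.42 dB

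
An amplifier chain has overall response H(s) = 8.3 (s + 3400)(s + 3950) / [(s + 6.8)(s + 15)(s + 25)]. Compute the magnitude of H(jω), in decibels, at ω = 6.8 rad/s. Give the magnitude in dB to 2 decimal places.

88.68 dB

|j6.8 + 3400| = √(6.8² + 3400²) = 3400
|j6.8 + 3950| = √(6.8² + 3950²) = 3950
|j6.8 + 6.8| = √(6.8² + 6.8²) = 9.617
|j6.8 + 15| = √(6.8² + 15²) = 16.47
|j6.8 + 25| = √(6.8² + 25²) = 25.91
|H(j6.8)| = 8.3 × 3400 × 3950 / (9.617 × 16.47 × 25.91) = 27165
20 log₁₀(27165) = 88.680 dB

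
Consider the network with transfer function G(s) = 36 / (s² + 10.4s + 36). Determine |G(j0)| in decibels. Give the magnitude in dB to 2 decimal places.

0.00 dB

G(0) = 36 / 36 = 1
20 log₁₀(1) = 0.000 dB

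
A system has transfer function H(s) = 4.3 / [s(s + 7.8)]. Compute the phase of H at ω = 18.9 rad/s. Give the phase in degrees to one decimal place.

-157.6°

∠(j18.9 + 7.8) = arctan(18.9/7.8) = 67.57°
∠(j18.9) = 90.00°
∠H(j18.9) = − (67.57° + 90.00°) = -157.57°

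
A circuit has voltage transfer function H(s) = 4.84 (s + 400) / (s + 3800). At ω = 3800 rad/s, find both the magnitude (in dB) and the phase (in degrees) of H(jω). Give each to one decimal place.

|j3800 + 400| = √(3800² + 400²) = 3821
|j3800 + 3800| = √(3800² + 3800²) = 5374
|H(j3800)| = 4.84 × 3821 / 5374 = 3.4413
20 log₁₀(3.4413) = 10.73 dB
∠(j3800 + 400) = arctan(3800/400) = 83.99°
∠(j3800 + 3800) = arctan(3800/3800) = 45.00°
∠H(j3800) = 83.99° − 45.00° = 38.99°

|H| = 10.7 dB, ∠H = 39.0°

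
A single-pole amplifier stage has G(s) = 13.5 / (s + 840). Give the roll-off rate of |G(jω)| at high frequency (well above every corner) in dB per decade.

-20 dB/decade

With 0 zeros and 1 pole, the high-frequency asymptotic slope is 20 × (0 − 1) = -20 dB/decade.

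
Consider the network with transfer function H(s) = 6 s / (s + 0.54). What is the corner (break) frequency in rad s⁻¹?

0.54 rad s⁻¹

The single real pole at s = −0.54 gives a corner at ω = 0.54 rad s⁻¹.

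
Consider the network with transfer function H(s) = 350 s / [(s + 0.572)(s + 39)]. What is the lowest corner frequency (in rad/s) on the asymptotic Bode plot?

Break frequencies occur at each pole and zero magnitude: 0.572 rad/s, 39 rad/s.
The lowest is 0.572 rad/s.

0.572 rad/s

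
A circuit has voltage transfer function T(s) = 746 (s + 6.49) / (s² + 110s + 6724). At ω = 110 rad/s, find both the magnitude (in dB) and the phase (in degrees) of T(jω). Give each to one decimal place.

|T| = 15.9 dB, ∠T = -27.3°

|j110 + 6.49| = √(110² + 6.49²) = 110.2
|(j110)² + 110(j110) + 6724| = |-5376 + j12100| = 1.324e+04
|T(j110)| = 746 × 110.2 / 1.324e+04 = 6.2084
20 log₁₀(6.2084) = 15.86 dB
∠(j110 + 6.49) = arctan(110/6.49) = 86.62°
∠[(j110)² + 110(j110) + 6724] = ∠[-5376 + j12100] = 113.96°
∠T(j110) = 86.62° − 113.96° = -27.33°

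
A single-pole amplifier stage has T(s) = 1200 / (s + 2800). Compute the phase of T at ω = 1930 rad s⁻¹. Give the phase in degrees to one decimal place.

∠(j1930 + 2800) = arctan(1930/2800) = 34.58°
∠T(j1930) = −34.58° = -34.58°

-34.6 deg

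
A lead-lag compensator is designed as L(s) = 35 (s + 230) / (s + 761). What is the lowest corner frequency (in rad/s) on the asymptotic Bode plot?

230 rad/s

Break frequencies occur at each pole and zero magnitude: 230 rad/s, 761 rad/s.
The lowest is 230 rad/s.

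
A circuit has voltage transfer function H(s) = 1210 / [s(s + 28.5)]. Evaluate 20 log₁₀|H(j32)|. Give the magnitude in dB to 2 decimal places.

|j32 + 28.5| = √(32² + 28.5²) = 42.85
|j32| = 32
|H(j32)| = 1210 / (42.85 × 32) = 0.88241
20 log₁₀(0.88241) = -1.087 dB

-1.09 dB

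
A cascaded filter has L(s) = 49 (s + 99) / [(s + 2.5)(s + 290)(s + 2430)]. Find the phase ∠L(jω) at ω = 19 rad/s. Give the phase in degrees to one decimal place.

-75.8°

∠(j19 + 99) = arctan(19/99) = 10.86°
∠(j19 + 2.5) = arctan(19/2.5) = 82.50°
∠(j19 + 290) = arctan(19/290) = 3.75°
∠(j19 + 2430) = arctan(19/2430) = 0.45°
∠L(j19) = 10.86° − (82.50° + 3.75° + 0.45°) = -75.84°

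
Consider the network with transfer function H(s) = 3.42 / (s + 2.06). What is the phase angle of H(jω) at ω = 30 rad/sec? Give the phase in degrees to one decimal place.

-86.1°

∠(j30 + 2.06) = arctan(30/2.06) = 86.07°
∠H(j30) = −86.07° = -86.07°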